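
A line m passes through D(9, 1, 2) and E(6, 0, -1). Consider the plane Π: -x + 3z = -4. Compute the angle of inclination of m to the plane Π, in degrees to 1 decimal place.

25.8

A direction vector for m is E − D = (-3, -1, -3).
sin θ = |n·v| / (|n||v|) = |-6| / (√10 · √19) = 0.43529.
θ ≈ 25.8°.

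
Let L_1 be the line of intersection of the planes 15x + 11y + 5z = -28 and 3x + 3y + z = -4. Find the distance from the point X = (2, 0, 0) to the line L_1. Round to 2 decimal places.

Direction of L_1: (15, 11, 5) × (3, 3, 1) = (-4, 0, 12).
A point on L_1: solving the two plane equations with x = -3 gives (-3, 2, -1).
Taking (-3, 2, -1) on L_1 with direction v = (-4, 0, 12): w = X − (-3, 2, -1) = (5, -2, 1), and w × v = (-24, -64, -8).
Distance = |w × v| / |v| = √4736 / √160 ≈ 5.44.

5.44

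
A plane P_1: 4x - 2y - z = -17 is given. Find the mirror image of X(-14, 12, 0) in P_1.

(10, 0, -6)

λ = (n·X − d)/|n|² = (-80 − (-17))/21 = -3.
Reflection = X − 2λn = (-14, 12, 0) − (-6)·(4, -2, -1) = (10, 0, -6).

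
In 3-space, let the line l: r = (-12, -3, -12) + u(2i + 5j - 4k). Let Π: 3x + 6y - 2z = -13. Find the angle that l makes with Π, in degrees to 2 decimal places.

69.56

sin θ = |n·v| / (|n||v|) = |44| / (√49 · √45) = 0.93702.
θ ≈ 69.56°.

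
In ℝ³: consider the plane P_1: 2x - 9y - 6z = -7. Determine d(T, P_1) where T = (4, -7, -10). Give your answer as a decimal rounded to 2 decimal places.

12.55

n·T − d = (2)·(4) + (-9)·(-7) + (-6)·(-10) − (-7) = 138; |n| = √121.
Distance = |138| / √121 = 138/√121 ≈ 12.55.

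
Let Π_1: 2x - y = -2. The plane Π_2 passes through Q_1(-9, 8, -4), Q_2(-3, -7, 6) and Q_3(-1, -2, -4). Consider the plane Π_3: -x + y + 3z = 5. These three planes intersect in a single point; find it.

(-3, -4, 2)

Q_1Q_2 = (6, -15, 10), Q_1Q_3 = (8, -10, 0); a normal to Π_2 is Q_1Q_2 × Q_1Q_3 = (100, 80, 60).
Using Q_1: Π_2 has equation 100x + 80y + 60z = -500.
Solving the 3×3 linear system 2x - y = -2, 100x + 80y + 60z = -500, -x + y + 3z = 5 (e.g. by elimination or Cramer's rule, determinant = 720) gives (-3, -4, 2).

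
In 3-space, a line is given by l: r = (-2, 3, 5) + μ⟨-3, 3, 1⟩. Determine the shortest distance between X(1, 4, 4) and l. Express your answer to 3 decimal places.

Taking (-2, 3, 5) on l with direction v = (-3, 3, 1): w = X − (-2, 3, 5) = (3, 1, -1), and w × v = (4, 0, 12).
Distance = |w × v| / |v| = √160 / √19 ≈ 2.902.

2.902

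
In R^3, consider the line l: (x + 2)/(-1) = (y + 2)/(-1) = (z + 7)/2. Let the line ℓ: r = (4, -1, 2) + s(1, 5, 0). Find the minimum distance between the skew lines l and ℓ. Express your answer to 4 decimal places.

l has direction (-1, -1, 2) through (-2, -2, -7).
Common perpendicular direction n = (-1, -1, 2) × (1, 5, 0) = (-10, 2, -4).
With w = (4, -1, 2) − (-2, -2, -7) = (6, 1, 9), w · n = -94.
Distance = |w · n| / |n| = |-94| / √120 ≈ 8.5810.

8.5810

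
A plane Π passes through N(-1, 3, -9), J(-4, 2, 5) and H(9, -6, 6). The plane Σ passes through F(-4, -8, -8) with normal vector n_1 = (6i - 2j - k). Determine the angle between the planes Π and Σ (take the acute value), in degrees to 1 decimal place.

NJ = (-3, -1, 14), NH = (10, -9, 15); a normal to Π is NJ × NH = (111, 185, 37).
Using N: Π has equation 111x + 185y + 37z = 111.
Σ: n_1·r = n_1·F gives 6x - 2y - z = 0.
cos θ = |n₁·n₂| / (|n₁||n₂|) = |259| / (√47915 · √41).
θ = arccos(0.18479) ≈ 79.4°.

79.4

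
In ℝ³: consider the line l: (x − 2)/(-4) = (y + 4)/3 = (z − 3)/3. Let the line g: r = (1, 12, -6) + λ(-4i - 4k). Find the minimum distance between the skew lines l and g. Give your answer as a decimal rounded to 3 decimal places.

16.615

l has direction (-4, 3, 3) through (2, -4, 3).
Common perpendicular direction n = (-4, 3, 3) × (-4, 0, -4) = (-12, -28, 12).
With w = (1, 12, -6) − (2, -4, 3) = (-1, 16, -9), w · n = -544.
Distance = |w · n| / |n| = |-544| / √1072 ≈ 16.615.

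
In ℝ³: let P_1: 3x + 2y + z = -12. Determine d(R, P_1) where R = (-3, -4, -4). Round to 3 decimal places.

2.405

n·R − d = (3)·(-3) + (2)·(-4) + (1)·(-4) − (-12) = -9; |n| = √14.
Distance = |-9| / √14 = 9/√14 ≈ 2.405.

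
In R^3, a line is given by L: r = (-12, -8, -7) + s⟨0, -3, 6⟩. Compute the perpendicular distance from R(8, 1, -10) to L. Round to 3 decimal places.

Taking (-12, -8, -7) on L with direction v = (0, -3, 6): w = R − (-12, -8, -7) = (20, 9, -3), and w × v = (45, -120, -60).
Distance = |w × v| / |v| = √20025 / √45 ≈ 21.095.

21.095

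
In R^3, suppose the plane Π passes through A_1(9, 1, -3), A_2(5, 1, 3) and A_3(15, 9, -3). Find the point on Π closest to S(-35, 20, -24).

(1, -7, 0)

A_1A_2 = (-4, 0, 6), A_1A_3 = (6, 8, 0); a normal to Π is A_1A_2 × A_1A_3 = (-48, 36, -32).
Using A_1: Π has equation -48x + 36y - 32z = -300.
Foot = S − λn with λ = (n·S − d)/|n|² = (3168 − (-300))/4624 = 3/4.
Foot = (-35, 20, -24) − (3/4)·(-48, 36, -32) = (1, -7, 0).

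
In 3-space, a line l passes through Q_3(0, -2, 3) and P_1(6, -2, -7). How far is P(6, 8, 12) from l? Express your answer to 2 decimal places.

13.98

A direction vector for l is P_1 − Q_3 = (6, 0, -10).
Taking (0, -2, 3) on l with direction v = (6, 0, -10): w = P − (0, -2, 3) = (6, 10, 9), and w × v = (-100, 114, -60).
Distance = |w × v| / |v| = √26596 / √136 ≈ 13.98.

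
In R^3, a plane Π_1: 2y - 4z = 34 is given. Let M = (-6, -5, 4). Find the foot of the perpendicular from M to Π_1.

Foot = M − λn with λ = (n·M − d)/|n|² = (-26 − 34)/20 = -3.
Foot = (-6, -5, 4) − (-3)·(0, 2, -4) = (-6, 1, -8).

(-6, 1, -8)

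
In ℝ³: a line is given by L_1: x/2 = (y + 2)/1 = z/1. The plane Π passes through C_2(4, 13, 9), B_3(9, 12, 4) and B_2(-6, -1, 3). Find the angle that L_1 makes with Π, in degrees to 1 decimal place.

L_1 has direction (2, 1, 1) through (0, -2, 0).
C_2B_3 = (5, -1, -5), C_2B_2 = (-10, -14, -6); a normal to Π is C_2B_3 × C_2B_2 = (-64, 80, -80).
Using C_2: Π has equation -64x + 80y - 80z = 64.
sin θ = |n·v| / (|n||v|) = |-128| / (√16896 · √6) = 0.40202.
θ ≈ 23.7°.

23.7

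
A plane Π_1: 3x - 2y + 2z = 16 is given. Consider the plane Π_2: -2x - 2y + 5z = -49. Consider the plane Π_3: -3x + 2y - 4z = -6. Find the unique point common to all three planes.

(10, 2, -5)

Solving the 3×3 linear system 3x - 2y + 2z = 16, -2x - 2y + 5z = -49, -3x + 2y - 4z = -6 (e.g. by elimination or Cramer's rule, determinant = 20) gives (10, 2, -5).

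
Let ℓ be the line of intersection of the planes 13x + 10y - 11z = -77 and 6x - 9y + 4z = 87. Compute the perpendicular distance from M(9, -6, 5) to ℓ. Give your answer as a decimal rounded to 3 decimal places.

Direction of ℓ: (13, 10, -11) × (6, -9, 4) = (-59, -118, -177).
A point on ℓ: solving the two plane equations with x = 3 gives (3, -5, 6).
Taking (3, -5, 6) on ℓ with direction v = (-59, -118, -177): w = M − (3, -5, 6) = (6, -1, -1), and w × v = (59, 1121, -767).
Distance = |w × v| / |v| = √1848411 / √48734 ≈ 6.159.

6.159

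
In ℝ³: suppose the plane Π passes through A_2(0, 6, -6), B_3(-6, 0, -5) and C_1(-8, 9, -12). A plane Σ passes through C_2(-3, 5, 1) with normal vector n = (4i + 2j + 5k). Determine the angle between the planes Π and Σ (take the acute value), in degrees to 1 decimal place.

A_2B_3 = (-6, -6, 1), A_2C_1 = (-8, 3, -6); a normal to Π is A_2B_3 × A_2C_1 = (33, -44, -66).
Using A_2: Π has equation 33x - 44y - 66z = 132.
Σ: n·r = n·C_2 gives 4x + 2y + 5z = 3.
cos θ = |n₁·n₂| / (|n₁||n₂|) = |-286| / (√7381 · √45).
θ = arccos(0.49625) ≈ 60.2°.

60.2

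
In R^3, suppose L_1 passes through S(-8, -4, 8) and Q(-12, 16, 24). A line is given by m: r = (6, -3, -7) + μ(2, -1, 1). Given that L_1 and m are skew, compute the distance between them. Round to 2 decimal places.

A direction vector for L_1 is Q − S = (-4, 20, 16).
Common perpendicular direction n = (-4, 20, 16) × (2, -1, 1) = (36, 36, -36).
With w = (6, -3, -7) − (-8, -4, 8) = (14, 1, -15), w · n = 1080.
Distance = |w · n| / |n| = |1080| / √3888 ≈ 17.32.

17.32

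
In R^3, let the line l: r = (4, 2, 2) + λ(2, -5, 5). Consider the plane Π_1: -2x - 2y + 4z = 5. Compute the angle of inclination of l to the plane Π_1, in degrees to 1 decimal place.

sin θ = |n·v| / (|n||v|) = |26| / (√24 · √54) = 0.72222.
θ ≈ 46.2°.

46.2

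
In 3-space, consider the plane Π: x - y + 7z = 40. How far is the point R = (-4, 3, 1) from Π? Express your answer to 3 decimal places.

n·R − d = (1)·(-4) + (-1)·(3) + (7)·(1) − 40 = -40; |n| = √51.
Distance = |-40| / √51 = 40/√51 ≈ 5.601.

5.601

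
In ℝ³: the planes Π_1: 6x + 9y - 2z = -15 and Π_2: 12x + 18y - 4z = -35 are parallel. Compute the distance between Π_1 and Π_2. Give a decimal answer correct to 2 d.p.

Rescale Π_2 by 1/2: 6x + 9y - 2z = -35/2. Then distance = |-15 − (-35/2)| / √121 ≈ 0.23.

0.23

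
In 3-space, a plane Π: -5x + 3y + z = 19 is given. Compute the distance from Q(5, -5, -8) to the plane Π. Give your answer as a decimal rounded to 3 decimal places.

11.325

n·Q − d = (-5)·(5) + (3)·(-5) + (1)·(-8) − 19 = -67; |n| = √35.
Distance = |-67| / √35 = 67/√35 ≈ 11.325.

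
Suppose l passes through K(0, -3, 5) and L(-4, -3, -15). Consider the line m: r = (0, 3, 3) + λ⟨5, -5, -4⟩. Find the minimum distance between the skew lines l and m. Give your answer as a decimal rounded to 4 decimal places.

A direction vector for l is L − K = (-4, 0, -20).
Common perpendicular direction n = (-4, 0, -20) × (5, -5, -4) = (-100, -116, 20).
With w = (0, 3, 3) − (0, -3, 5) = (0, 6, -2), w · n = -736.
Distance = |w · n| / |n| = |-736| / √23856 ≈ 4.7652.

4.7652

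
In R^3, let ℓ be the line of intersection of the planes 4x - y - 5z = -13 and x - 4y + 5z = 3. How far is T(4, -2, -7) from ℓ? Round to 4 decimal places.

Direction of ℓ: (4, -1, -5) × (1, -4, 5) = (-25, -25, -15).
A point on ℓ: solving the two plane equations with x = -7 gives (-7, -5, -2).
Taking (-7, -5, -2) on ℓ with direction v = (-25, -25, -15): w = T − (-7, -5, -2) = (11, 3, -5), and w × v = (-170, 290, -200).
Distance = |w × v| / |v| = √153000 / √1475 ≈ 10.1847.

10.1847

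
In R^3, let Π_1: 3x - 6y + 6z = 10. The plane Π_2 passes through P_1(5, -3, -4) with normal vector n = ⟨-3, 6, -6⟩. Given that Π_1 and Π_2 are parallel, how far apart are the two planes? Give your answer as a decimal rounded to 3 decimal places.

0.111

Π_2: n·r = n·P_1 gives -3x + 6y - 6z = -9.
Rescale Π_2 by 1/(-1): 3x - 6y + 6z = 9. Then distance = |10 − 9| / √81 ≈ 0.111.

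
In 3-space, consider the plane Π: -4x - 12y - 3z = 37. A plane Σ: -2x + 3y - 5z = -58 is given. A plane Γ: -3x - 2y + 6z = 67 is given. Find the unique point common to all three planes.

Solving the 3×3 linear system -4x - 12y - 3z = 37, -2x + 3y - 5z = -58, -3x - 2y + 6z = 67 (e.g. by elimination or Cramer's rule, determinant = -395) gives (-1, -5, 9).

(-1, -5, 9)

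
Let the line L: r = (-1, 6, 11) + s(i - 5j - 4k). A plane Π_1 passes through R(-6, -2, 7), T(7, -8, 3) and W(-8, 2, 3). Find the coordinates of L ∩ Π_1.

(1, -4, 3)

RT = (13, -6, -4), RW = (-2, 4, -4); a normal to Π_1 is RT × RW = (40, 60, 40).
Using R: Π_1 has equation 40x + 60y + 40z = -80.
Substitute r = (-1, 6, 11) + t(1, -5, -4) into the plane: 760 + (-420)t = -80, so t = 2.
Intersection: (-1, 6, 11) + 2·(1, -5, -4) = (1, -4, 3).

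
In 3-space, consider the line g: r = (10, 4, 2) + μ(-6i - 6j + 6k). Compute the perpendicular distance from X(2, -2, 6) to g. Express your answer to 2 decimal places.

Taking (10, 4, 2) on g with direction v = (-6, -6, 6): w = X − (10, 4, 2) = (-8, -6, 4), and w × v = (-12, 24, 12).
Distance = |w × v| / |v| = √864 / √108 ≈ 2.83.

2.83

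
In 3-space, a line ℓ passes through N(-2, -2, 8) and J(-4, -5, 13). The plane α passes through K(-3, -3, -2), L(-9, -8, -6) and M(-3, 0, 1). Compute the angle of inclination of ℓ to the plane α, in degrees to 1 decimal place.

A direction vector for ℓ is J − N = (-2, -3, 5).
KL = (-6, -5, -4), KM = (0, 3, 3); a normal to α is KL × KM = (-3, 18, -18).
Using K: α has equation -3x + 18y - 18z = -9.
sin θ = |n·v| / (|n||v|) = |-138| / (√657 · √38) = 0.87338.
θ ≈ 60.9°.

60.9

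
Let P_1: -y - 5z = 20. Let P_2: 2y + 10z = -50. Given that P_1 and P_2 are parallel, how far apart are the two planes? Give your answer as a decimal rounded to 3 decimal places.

0.981

Rescale P_2 by 1/(-2): -y - 5z = 25. Then distance = |20 − 25| / √26 ≈ 0.981.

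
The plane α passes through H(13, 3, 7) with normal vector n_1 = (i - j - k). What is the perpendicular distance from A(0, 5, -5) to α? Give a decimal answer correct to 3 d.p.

1.732

α: n_1·r = n_1·H gives x - y - z = 3.
n·A − d = (1)·(0) + (-1)·(5) + (-1)·(-5) − 3 = -3; |n| = √3.
Distance = |-3| / √3 = 3/√3 ≈ 1.732.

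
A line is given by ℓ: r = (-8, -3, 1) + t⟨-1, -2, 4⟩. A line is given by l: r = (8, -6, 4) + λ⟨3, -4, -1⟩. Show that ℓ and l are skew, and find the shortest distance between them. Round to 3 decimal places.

12.208

Common perpendicular direction n = (-1, -2, 4) × (3, -4, -1) = (18, 11, 10).
With w = (8, -6, 4) − (-8, -3, 1) = (16, -3, 3), w · n = 285.
Since n ≠ 0 the lines are not parallel, and w · n = 285 ≠ 0 so they do not intersect; hence they are skew.
Distance = |w · n| / |n| = |285| / √545 ≈ 12.208.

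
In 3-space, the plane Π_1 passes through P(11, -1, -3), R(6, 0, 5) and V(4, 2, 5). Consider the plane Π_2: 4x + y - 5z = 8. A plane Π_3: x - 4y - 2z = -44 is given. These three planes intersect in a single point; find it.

(-2, 11, -1)

PR = (-5, 1, 8), PV = (-7, 3, 8); a normal to Π_1 is PR × PV = (-16, -16, -8).
Using P: Π_1 has equation -16x - 16y - 8z = -136.
Solving the 3×3 linear system -16x - 16y - 8z = -136, 4x + y - 5z = 8, x - 4y - 2z = -44 (e.g. by elimination or Cramer's rule, determinant = 440) gives (-2, 11, -1).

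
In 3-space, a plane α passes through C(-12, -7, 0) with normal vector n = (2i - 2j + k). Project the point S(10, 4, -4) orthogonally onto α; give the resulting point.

(6, 8, -6)

α: n·r = n·C gives 2x - 2y + z = -10.
Foot = S − λn with λ = (n·S − d)/|n|² = (8 − (-10))/9 = 2.
Foot = (10, 4, -4) − 2·(2, -2, 1) = (6, 8, -6).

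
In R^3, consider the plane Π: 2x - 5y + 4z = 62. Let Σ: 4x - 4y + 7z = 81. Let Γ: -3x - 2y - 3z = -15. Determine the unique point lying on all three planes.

(2, -6, 7)

Solving the 3×3 linear system 2x - 5y + 4z = 62, 4x - 4y + 7z = 81, -3x - 2y - 3z = -15 (e.g. by elimination or Cramer's rule, determinant = 17) gives (2, -6, 7).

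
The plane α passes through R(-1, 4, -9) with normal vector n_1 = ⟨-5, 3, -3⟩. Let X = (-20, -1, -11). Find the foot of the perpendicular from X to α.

(-10, -7, -5)

α: n_1·r = n_1·R gives -5x + 3y - 3z = 44.
Foot = X − λn with λ = (n·X − d)/|n|² = (130 − 44)/43 = 2.
Foot = (-20, -1, -11) − 2·(-5, 3, -3) = (-10, -7, -5).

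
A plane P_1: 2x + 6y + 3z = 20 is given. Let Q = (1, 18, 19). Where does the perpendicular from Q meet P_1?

Foot = Q − λn with λ = (n·Q − d)/|n|² = (167 − 20)/49 = 3.
Foot = (1, 18, 19) − 3·(2, 6, 3) = (-5, 0, 10).

(-5, 0, 10)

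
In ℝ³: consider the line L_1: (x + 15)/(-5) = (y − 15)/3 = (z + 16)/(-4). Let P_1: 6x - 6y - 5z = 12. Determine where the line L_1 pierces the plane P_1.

L_1 has direction (-5, 3, -4) through (-15, 15, -16).
Substitute r = (-15, 15, -16) + t(-5, 3, -4) into the plane: -100 + (-28)t = 12, so t = -4.
Intersection: (-15, 15, -16) + (-4)·(-5, 3, -4) = (5, 3, 0).

(5, 3, 0)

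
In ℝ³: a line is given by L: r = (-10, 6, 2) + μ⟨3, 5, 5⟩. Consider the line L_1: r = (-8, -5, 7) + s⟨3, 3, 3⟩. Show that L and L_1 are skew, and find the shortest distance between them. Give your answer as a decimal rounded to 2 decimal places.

11.31

Common perpendicular direction n = (3, 5, 5) × (3, 3, 3) = (0, 6, -6).
With w = (-8, -5, 7) − (-10, 6, 2) = (2, -11, 5), w · n = -96.
Since n ≠ 0 the lines are not parallel, and w · n = -96 ≠ 0 so they do not intersect; hence they are skew.
Distance = |w · n| / |n| = |-96| / √72 ≈ 11.31.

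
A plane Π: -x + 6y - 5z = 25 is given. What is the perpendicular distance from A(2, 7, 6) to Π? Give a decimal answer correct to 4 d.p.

n·A − d = (-1)·(2) + (6)·(7) + (-5)·(6) − 25 = -15; |n| = √62.
Distance = |-15| / √62 = 15/√62 ≈ 1.9050.

1.9050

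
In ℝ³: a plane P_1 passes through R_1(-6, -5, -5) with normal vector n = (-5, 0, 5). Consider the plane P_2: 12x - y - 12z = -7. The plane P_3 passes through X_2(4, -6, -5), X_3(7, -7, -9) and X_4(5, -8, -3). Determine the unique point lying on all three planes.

P_1: n·r = n·R_1 gives -5x + 5z = 5.
X_2X_3 = (3, -1, -4), X_2X_4 = (1, -2, 2); a normal to P_3 is X_2X_3 × X_2X_4 = (-10, -10, -5).
Using X_2: P_3 has equation -10x - 10y - 5z = 45.
Solving the 3×3 linear system -5x + 5z = 5, 12x - y - 12z = -7, -10x - 10y - 5z = 45 (e.g. by elimination or Cramer's rule, determinant = -75) gives (0, -5, 1).

(0, -5, 1)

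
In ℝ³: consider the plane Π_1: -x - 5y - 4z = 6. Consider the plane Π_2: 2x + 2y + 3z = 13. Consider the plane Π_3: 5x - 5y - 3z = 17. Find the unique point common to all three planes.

Solving the 3×3 linear system -x - 5y - 4z = 6, 2x + 2y + 3z = 13, 5x - 5y - 3z = 17 (e.g. by elimination or Cramer's rule, determinant = -34) gives (0, -10, 11).

(0, -10, 11)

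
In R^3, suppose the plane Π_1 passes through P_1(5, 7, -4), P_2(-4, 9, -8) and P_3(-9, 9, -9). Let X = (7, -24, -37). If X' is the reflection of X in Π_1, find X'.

(-5, 42, 23)

P_1P_2 = (-9, 2, -4), P_1P_3 = (-14, 2, -5); a normal to Π_1 is P_1P_2 × P_1P_3 = (-2, 11, 10).
Using P_1: Π_1 has equation -2x + 11y + 10z = 27.
λ = (n·X − d)/|n|² = (-648 − 27)/225 = -3.
Reflection = X − 2λn = (7, -24, -37) − (-6)·(-2, 11, 10) = (-5, 42, 23).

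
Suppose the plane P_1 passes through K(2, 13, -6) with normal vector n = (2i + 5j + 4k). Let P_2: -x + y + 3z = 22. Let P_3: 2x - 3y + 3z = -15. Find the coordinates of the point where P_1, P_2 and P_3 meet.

(-3, 7, 4)

P_1: n·r = n·K gives 2x + 5y + 4z = 45.
Solving the 3×3 linear system 2x + 5y + 4z = 45, -x + y + 3z = 22, 2x - 3y + 3z = -15 (e.g. by elimination or Cramer's rule, determinant = 73) gives (-3, 7, 4).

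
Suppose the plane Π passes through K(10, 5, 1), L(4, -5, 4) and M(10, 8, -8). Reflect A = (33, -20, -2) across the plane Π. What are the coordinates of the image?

KL = (-6, -10, 3), KM = (0, 3, -9); a normal to Π is KL × KM = (81, -54, -18).
Using K: Π has equation 81x - 54y - 18z = 522.
λ = (n·A − d)/|n|² = (3789 − 522)/9801 = 1/3.
Reflection = A − 2λn = (33, -20, -2) − (2/3)·(81, -54, -18) = (-21, 16, 10).

(-21, 16, 10)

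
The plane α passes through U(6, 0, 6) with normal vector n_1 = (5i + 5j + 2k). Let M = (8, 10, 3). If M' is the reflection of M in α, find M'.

(-2, 0, -1)

α: n_1·r = n_1·U gives 5x + 5y + 2z = 42.
λ = (n·M − d)/|n|² = (96 − 42)/54 = 1.
Reflection = M − 2λn = (8, 10, 3) − 2·(5, 5, 2) = (-2, 0, -1).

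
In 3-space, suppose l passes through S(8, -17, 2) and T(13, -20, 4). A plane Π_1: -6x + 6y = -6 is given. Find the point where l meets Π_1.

A direction vector for l is T − S = (5, -3, 2).
Substitute r = (8, -17, 2) + t(5, -3, 2) into the plane: -150 + (-48)t = -6, so t = -3.
Intersection: (8, -17, 2) + (-3)·(5, -3, 2) = (-7, -8, -4).

(-7, -8, -4)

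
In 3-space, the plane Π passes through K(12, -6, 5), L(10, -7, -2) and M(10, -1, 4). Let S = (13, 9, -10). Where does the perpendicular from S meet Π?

(4, 6, -7)

KL = (-2, -1, -7), KM = (-2, 5, -1); a normal to Π is KL × KM = (36, 12, -12).
Using K: Π has equation 36x + 12y - 12z = 300.
Foot = S − λn with λ = (n·S − d)/|n|² = (696 − 300)/1584 = 1/4.
Foot = (13, 9, -10) − (1/4)·(36, 12, -12) = (4, 6, -7).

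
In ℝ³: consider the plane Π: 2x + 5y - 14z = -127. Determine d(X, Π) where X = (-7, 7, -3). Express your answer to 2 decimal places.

12.67

n·X − d = (2)·(-7) + (5)·(7) + (-14)·(-3) − (-127) = 190; |n| = √225.
Distance = |190| / √225 = 190/√225 ≈ 12.67.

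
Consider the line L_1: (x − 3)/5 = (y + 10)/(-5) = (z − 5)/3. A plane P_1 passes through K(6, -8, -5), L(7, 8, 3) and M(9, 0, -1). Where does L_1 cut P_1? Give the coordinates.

L_1 has direction (5, -5, 3) through (3, -10, 5).
KL = (1, 16, 8), KM = (3, 8, 4); a normal to P_1 is KL × KM = (0, 20, -40).
Using K: P_1 has equation 20y - 40z = 40.
Substitute r = (3, -10, 5) + t(5, -5, 3) into the plane: -400 + (-220)t = 40, so t = -2.
Intersection: (3, -10, 5) + (-2)·(5, -5, 3) = (-7, 0, -1).

(-7, 0, -1)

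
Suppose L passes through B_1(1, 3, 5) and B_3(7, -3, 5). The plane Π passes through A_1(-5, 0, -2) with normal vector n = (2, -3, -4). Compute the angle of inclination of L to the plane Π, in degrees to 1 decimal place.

A direction vector for L is B_3 − B_1 = (6, -6, 0).
Π: n·r = n·A_1 gives 2x - 3y - 4z = -2.
sin θ = |n·v| / (|n||v|) = |30| / (√29 · √72) = 0.65653.
θ ≈ 41.0°.

41.0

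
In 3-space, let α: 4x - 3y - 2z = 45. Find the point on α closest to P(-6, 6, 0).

(6, -3, -6)

Foot = P − λn with λ = (n·P − d)/|n|² = (-42 − 45)/29 = -3.
Foot = (-6, 6, 0) − (-3)·(4, -3, -2) = (6, -3, -6).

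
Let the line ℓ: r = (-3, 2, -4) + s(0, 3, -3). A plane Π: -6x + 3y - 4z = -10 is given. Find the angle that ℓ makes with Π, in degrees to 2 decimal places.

sin θ = |n·v| / (|n||v|) = |21| / (√61 · √18) = 0.63375.
θ ≈ 39.33°.

39.33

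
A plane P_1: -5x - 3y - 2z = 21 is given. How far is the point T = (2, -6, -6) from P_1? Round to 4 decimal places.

n·T − d = (-5)·(2) + (-3)·(-6) + (-2)·(-6) − 21 = -1; |n| = √38.
Distance = |-1| / √38 = 1/√38 ≈ 0.1622.

0.1622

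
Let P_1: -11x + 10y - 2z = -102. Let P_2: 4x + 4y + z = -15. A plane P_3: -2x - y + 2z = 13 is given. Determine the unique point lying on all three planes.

(2, -7, 5)

Solving the 3×3 linear system -11x + 10y - 2z = -102, 4x + 4y + z = -15, -2x - y + 2z = 13 (e.g. by elimination or Cramer's rule, determinant = -207) gives (2, -7, 5).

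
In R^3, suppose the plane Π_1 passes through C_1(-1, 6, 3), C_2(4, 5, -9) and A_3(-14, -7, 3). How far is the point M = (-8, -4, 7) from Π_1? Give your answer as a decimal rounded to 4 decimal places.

3.3333

C_1C_2 = (5, -1, -12), C_1A_3 = (-13, -13, 0); a normal to Π_1 is C_1C_2 × C_1A_3 = (-156, 156, -78).
Using C_1: Π_1 has equation -156x + 156y - 78z = 858.
n·M − d = (-156)·(-8) + (156)·(-4) + (-78)·(7) − 858 = -780; |n| = √54756.
Distance = |-780| / √54756 = 780/√54756 ≈ 3.3333.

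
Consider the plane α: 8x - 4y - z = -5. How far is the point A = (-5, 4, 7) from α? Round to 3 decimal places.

n·A − d = (8)·(-5) + (-4)·(4) + (-1)·(7) − (-5) = -58; |n| = √81.
Distance = |-58| / √81 = 58/√81 ≈ 6.444.

6.444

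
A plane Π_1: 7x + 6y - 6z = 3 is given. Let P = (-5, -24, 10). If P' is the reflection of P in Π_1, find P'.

λ = (n·P − d)/|n|² = (-239 − 3)/121 = -2.
Reflection = P − 2λn = (-5, -24, 10) − (-4)·(7, 6, -6) = (23, 0, -14).

(23, 0, -14)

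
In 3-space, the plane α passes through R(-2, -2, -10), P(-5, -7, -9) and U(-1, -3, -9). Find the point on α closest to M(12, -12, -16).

RP = (-3, -5, 1), RU = (1, -1, 1); a normal to α is RP × RU = (-4, 4, 8).
Using R: α has equation -4x + 4y + 8z = -80.
Foot = M − λn with λ = (n·M − d)/|n|² = (-224 − (-80))/96 = -3/2.
Foot = (12, -12, -16) − (-3/2)·(-4, 4, 8) = (6, -6, -4).

(6, -6, -4)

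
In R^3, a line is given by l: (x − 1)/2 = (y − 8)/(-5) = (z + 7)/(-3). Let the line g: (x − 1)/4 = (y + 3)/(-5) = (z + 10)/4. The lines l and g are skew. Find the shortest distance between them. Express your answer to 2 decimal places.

l has direction (2, -5, -3) through (1, 8, -7).
g has direction (4, -5, 4) through (1, -3, -10).
Common perpendicular direction n = (2, -5, -3) × (4, -5, 4) = (-35, -20, 10).
With w = (1, -3, -10) − (1, 8, -7) = (0, -11, -3), w · n = 190.
Distance = |w · n| / |n| = |190| / √1725 ≈ 4.57.

4.57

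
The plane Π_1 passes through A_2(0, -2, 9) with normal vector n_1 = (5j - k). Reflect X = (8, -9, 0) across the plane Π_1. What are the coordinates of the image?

Π_1: n_1·r = n_1·A_2 gives 5y - z = -19.
λ = (n·X − d)/|n|² = (-45 − (-19))/26 = -1.
Reflection = X − 2λn = (8, -9, 0) − (-2)·(0, 5, -1) = (8, 1, -2).

(8, 1, -2)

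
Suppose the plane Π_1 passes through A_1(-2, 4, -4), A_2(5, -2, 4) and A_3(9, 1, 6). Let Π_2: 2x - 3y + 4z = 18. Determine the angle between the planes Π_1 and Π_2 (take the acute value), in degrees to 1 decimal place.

A_1A_2 = (7, -6, 8), A_1A_3 = (11, -3, 10); a normal to Π_1 is A_1A_2 × A_1A_3 = (-36, 18, 45).
Using A_1: Π_1 has equation -36x + 18y + 45z = -36.
cos θ = |n₁·n₂| / (|n₁||n₂|) = |54| / (√3645 · √29).
θ = arccos(0.16609) ≈ 80.4°.

80.4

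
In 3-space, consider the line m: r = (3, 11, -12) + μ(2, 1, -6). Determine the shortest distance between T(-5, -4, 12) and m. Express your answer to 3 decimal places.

Taking (3, 11, -12) on m with direction v = (2, 1, -6): w = T − (3, 11, -12) = (-8, -15, 24), and w × v = (66, 0, 22).
Distance = |w × v| / |v| = √4840 / √41 ≈ 10.865.

10.865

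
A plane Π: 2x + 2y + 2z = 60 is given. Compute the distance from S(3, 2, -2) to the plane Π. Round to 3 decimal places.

n·S − d = (2)·(3) + (2)·(2) + (2)·(-2) − 60 = -54; |n| = √12.
Distance = |-54| / √12 = 54/√12 ≈ 15.588.

15.588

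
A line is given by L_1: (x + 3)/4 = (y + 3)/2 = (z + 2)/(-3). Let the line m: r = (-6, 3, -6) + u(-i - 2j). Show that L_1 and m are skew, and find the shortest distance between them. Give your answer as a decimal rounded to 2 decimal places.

6.67

L_1 has direction (4, 2, -3) through (-3, -3, -2).
Common perpendicular direction n = (4, 2, -3) × (-1, -2, 0) = (-6, 3, -6).
With w = (-6, 3, -6) − (-3, -3, -2) = (-3, 6, -4), w · n = 60.
Since n ≠ 0 the lines are not parallel, and w · n = 60 ≠ 0 so they do not intersect; hence they are skew.
Distance = |w · n| / |n| = |60| / √81 ≈ 6.67.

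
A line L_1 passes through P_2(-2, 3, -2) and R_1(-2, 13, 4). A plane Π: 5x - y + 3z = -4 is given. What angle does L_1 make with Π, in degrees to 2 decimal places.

A direction vector for L_1 is R_1 − P_2 = (0, 10, 6).
sin θ = |n·v| / (|n||v|) = |8| / (√35 · √136) = 0.11595.
θ ≈ 6.66°.

6.66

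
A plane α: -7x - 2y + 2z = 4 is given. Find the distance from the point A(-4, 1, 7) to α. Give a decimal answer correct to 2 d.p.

n·A − d = (-7)·(-4) + (-2)·(1) + (2)·(7) − 4 = 36; |n| = √57.
Distance = |36| / √57 = 36/√57 ≈ 4.77.

4.77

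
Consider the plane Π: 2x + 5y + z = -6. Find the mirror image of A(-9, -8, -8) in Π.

λ = (n·A − d)/|n|² = (-66 − (-6))/30 = -2.
Reflection = A − 2λn = (-9, -8, -8) − (-4)·(2, 5, 1) = (-1, 12, -4).

(-1, 12, -4)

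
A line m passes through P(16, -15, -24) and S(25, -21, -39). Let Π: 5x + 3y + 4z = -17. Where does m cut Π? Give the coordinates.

(4, -7, -4)

A direction vector for m is S − P = (9, -6, -15).
Substitute r = (16, -15, -24) + t(9, -6, -15) into the plane: -61 + (-33)t = -17, so t = -4/3.
Intersection: (16, -15, -24) + (-4/3)·(9, -6, -15) = (4, -7, -4).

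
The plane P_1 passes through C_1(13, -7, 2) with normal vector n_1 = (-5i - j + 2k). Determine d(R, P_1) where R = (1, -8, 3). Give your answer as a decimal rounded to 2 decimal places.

P_1: n_1·r = n_1·C_1 gives -5x - y + 2z = -54.
n·R − d = (-5)·(1) + (-1)·(-8) + (2)·(3) − (-54) = 63; |n| = √30.
Distance = |63| / √30 = 63/√30 ≈ 11.50.

11.50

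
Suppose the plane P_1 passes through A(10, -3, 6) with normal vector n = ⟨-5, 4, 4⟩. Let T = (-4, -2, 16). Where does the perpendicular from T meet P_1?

P_1: n·r = n·A gives -5x + 4y + 4z = -38.
Foot = T − λn with λ = (n·T − d)/|n|² = (76 − (-38))/57 = 2.
Foot = (-4, -2, 16) − 2·(-5, 4, 4) = (6, -10, 8).

(6, -10, 8)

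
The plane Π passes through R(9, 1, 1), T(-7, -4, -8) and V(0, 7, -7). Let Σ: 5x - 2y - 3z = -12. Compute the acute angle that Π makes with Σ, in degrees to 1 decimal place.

24.4

RT = (-16, -5, -9), RV = (-9, 6, -8); a normal to Π is RT × RV = (94, -47, -141).
Using R: Π has equation 94x - 47y - 141z = 658.
cos θ = |n₁·n₂| / (|n₁||n₂|) = |987| / (√30926 · √38).
θ = arccos(0.91047) ≈ 24.4°.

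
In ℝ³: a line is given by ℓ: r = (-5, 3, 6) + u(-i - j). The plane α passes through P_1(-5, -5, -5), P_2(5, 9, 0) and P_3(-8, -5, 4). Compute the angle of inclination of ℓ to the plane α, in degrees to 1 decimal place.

5.0

P_1P_2 = (10, 14, 5), P_1P_3 = (-3, 0, 9); a normal to α is P_1P_2 × P_1P_3 = (126, -105, 42).
Using P_1: α has equation 126x - 105y + 42z = -315.
sin θ = |n·v| / (|n||v|) = |-21| / (√28665 · √2) = 0.08771.
θ ≈ 5.0°.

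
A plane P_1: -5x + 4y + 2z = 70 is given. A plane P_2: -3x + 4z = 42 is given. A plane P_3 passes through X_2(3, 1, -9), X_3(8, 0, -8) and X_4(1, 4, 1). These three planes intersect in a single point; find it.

(-6, 7, 6)

X_2X_3 = (5, -1, 1), X_2X_4 = (-2, 3, 10); a normal to P_3 is X_2X_3 × X_2X_4 = (-13, -52, 13).
Using X_2: P_3 has equation -13x - 52y + 13z = -208.
Solving the 3×3 linear system -5x + 4y + 2z = 70, -3x + 4z = 42, -13x - 52y + 13z = -208 (e.g. by elimination or Cramer's rule, determinant = -780) gives (-6, 7, 6).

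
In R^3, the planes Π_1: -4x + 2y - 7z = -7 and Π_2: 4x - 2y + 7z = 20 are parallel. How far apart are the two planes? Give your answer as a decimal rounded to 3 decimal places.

Rescale Π_2 by 1/(-1): -4x + 2y - 7z = -20. Then distance = |-7 − (-20)| / √69 ≈ 1.565.

1.565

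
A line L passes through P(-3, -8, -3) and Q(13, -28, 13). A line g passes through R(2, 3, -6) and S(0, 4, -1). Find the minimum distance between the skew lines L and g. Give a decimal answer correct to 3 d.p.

10.673

A direction vector for L is Q − P = (16, -20, 16).
A direction vector for g is S − R = (-2, 1, 5).
Common perpendicular direction n = (16, -20, 16) × (-2, 1, 5) = (-116, -112, -24).
With w = (2, 3, -6) − (-3, -8, -3) = (5, 11, -3), w · n = -1740.
Distance = |w · n| / |n| = |-1740| / √26576 ≈ 10.673.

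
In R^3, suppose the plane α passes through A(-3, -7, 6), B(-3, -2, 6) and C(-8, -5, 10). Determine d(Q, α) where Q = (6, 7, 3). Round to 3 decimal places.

3.280

AB = (0, 5, 0), AC = (-5, 2, 4); a normal to α is AB × AC = (20, 0, 25).
Using A: α has equation 20x + 25z = 90.
n·Q − d = (20)·(6) + (0)·(7) + (25)·(3) − 90 = 105; |n| = √1025.
Distance = |105| / √1025 = 105/√1025 ≈ 3.280.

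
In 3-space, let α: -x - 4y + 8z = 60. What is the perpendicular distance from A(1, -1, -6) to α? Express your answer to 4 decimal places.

n·A − d = (-1)·(1) + (-4)·(-1) + (8)·(-6) − 60 = -105; |n| = √81.
Distance = |-105| / √81 = 105/√81 ≈ 11.6667.

11.6667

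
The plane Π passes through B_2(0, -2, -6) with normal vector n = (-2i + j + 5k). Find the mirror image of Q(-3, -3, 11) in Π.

(9, -9, -19)

Π: n·r = n·B_2 gives -2x + y + 5z = -32.
λ = (n·Q − d)/|n|² = (58 − (-32))/30 = 3.
Reflection = Q − 2λn = (-3, -3, 11) − 6·(-2, 1, 5) = (9, -9, -19).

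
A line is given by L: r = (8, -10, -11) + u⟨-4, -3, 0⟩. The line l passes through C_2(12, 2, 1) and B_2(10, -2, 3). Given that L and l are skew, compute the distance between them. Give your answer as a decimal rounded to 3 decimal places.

A direction vector for l is B_2 − C_2 = (-2, -4, 2).
Common perpendicular direction n = (-4, -3, 0) × (-2, -4, 2) = (-6, 8, 10).
With w = (12, 2, 1) − (8, -10, -11) = (4, 12, 12), w · n = 192.
Distance = |w · n| / |n| = |192| / √200 ≈ 13.576.

13.576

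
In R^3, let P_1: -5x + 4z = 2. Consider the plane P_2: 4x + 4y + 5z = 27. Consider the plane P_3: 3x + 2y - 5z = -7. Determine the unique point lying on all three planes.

(2, 1, 3)

Solving the 3×3 linear system -5x + 4z = 2, 4x + 4y + 5z = 27, 3x + 2y - 5z = -7 (e.g. by elimination or Cramer's rule, determinant = 134) gives (2, 1, 3).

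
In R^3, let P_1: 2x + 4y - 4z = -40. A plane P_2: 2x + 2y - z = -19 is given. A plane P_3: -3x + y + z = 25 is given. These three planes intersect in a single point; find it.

(-6, 0, 7)

Solving the 3×3 linear system 2x + 4y - 4z = -40, 2x + 2y - z = -19, -3x + y + z = 25 (e.g. by elimination or Cramer's rule, determinant = -22) gives (-6, 0, 7).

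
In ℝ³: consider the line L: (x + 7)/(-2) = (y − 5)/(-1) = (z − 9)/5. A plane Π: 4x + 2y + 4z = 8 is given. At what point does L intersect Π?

L has direction (-2, -1, 5) through (-7, 5, 9).
Substitute r = (-7, 5, 9) + t(-2, -1, 5) into the plane: 18 + 10t = 8, so t = -1.
Intersection: (-7, 5, 9) + (-1)·(-2, -1, 5) = (-5, 6, 4).

(-5, 6, 4)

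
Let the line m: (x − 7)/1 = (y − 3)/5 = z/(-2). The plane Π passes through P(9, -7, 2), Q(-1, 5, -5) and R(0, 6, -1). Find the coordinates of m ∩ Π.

m has direction (1, 5, -2) through (7, 3, 0).
PQ = (-10, 12, -7), PR = (-9, 13, -3); a normal to Π is PQ × PR = (55, 33, -22).
Using P: Π has equation 55x + 33y - 22z = 220.
Substitute r = (7, 3, 0) + t(1, 5, -2) into the plane: 484 + 264t = 220, so t = -1.
Intersection: (7, 3, 0) + (-1)·(1, 5, -2) = (6, -2, 2).

(6, -2, 2)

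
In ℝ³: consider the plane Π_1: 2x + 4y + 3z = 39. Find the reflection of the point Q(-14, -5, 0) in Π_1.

λ = (n·Q − d)/|n|² = (-48 − 39)/29 = -3.
Reflection = Q − 2λn = (-14, -5, 0) − (-6)·(2, 4, 3) = (-2, 19, 18).

(-2, 19, 18)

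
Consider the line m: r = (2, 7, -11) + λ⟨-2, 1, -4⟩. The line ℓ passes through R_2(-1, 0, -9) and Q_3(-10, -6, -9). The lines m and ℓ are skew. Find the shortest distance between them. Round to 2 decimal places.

2.87

A direction vector for ℓ is Q_3 − R_2 = (-9, -6, 0).
Common perpendicular direction n = (-2, 1, -4) × (-9, -6, 0) = (-24, 36, 21).
With w = (-1, 0, -9) − (2, 7, -11) = (-3, -7, 2), w · n = -138.
Distance = |w · n| / |n| = |-138| / √2313 ≈ 2.87.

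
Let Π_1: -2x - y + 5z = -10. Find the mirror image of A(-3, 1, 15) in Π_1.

(9, 7, -15)

λ = (n·A − d)/|n|² = (80 − (-10))/30 = 3.
Reflection = A − 2λn = (-3, 1, 15) − 6·(-2, -1, 5) = (9, 7, -15).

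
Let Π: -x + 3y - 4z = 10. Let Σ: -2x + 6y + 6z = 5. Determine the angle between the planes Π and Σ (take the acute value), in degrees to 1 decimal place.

84.8

cos θ = |n₁·n₂| / (|n₁||n₂|) = |-4| / (√26 · √76).
θ = arccos(0.08998) ≈ 84.8°.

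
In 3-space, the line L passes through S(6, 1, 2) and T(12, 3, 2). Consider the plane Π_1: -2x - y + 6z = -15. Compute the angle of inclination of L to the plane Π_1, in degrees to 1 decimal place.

20.2

A direction vector for L is T − S = (6, 2, 0).
sin θ = |n·v| / (|n||v|) = |-14| / (√41 · √40) = 0.34571.
θ ≈ 20.2°.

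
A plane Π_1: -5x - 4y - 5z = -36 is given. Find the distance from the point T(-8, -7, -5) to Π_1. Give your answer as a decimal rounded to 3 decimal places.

15.879

n·T − d = (-5)·(-8) + (-4)·(-7) + (-5)·(-5) − (-36) = 129; |n| = √66.
Distance = |129| / √66 = 129/√66 ≈ 15.879.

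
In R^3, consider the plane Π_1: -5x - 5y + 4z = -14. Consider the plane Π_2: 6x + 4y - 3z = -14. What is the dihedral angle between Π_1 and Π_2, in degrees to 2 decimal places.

12.28

cos θ = |n₁·n₂| / (|n₁||n₂|) = |-62| / (√66 · √61).
θ = arccos(0.97714) ≈ 12.28°.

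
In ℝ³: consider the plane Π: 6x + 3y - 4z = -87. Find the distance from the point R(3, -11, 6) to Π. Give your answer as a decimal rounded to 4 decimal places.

n·R − d = (6)·(3) + (3)·(-11) + (-4)·(6) − (-87) = 48; |n| = √61.
Distance = |48| / √61 = 48/√61 ≈ 6.1458.

6.1458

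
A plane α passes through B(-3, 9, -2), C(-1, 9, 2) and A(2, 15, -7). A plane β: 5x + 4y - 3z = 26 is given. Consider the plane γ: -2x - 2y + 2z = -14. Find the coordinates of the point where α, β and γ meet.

(-2, 9, 0)

BC = (2, 0, 4), BA = (5, 6, -5); a normal to α is BC × BA = (-24, 30, 12).
Using B: α has equation -24x + 30y + 12z = 318.
Solving the 3×3 linear system -24x + 30y + 12z = 318, 5x + 4y - 3z = 26, -2x - 2y + 2z = -14 (e.g. by elimination or Cramer's rule, determinant = -192) gives (-2, 9, 0).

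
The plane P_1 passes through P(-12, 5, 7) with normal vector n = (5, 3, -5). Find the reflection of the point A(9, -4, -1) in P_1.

P_1: n·r = n·P gives 5x + 3y - 5z = -80.
λ = (n·A − d)/|n|² = (38 − (-80))/59 = 2.
Reflection = A − 2λn = (9, -4, -1) − 4·(5, 3, -5) = (-11, -16, 19).

(-11, -16, 19)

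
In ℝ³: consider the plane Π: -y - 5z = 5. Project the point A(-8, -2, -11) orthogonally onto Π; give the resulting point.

(-8, 0, -1)

Foot = A − λn with λ = (n·A − d)/|n|² = (57 − 5)/26 = 2.
Foot = (-8, -2, -11) − 2·(0, -1, -5) = (-8, 0, -1).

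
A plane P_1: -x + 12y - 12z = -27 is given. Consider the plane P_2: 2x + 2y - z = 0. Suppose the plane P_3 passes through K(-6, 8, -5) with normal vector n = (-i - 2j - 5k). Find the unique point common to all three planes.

P_3: n·r = n·K gives -x - 2y - 5z = 15.
Solving the 3×3 linear system -x + 12y - 12z = -27, 2x + 2y - z = 0, -x - 2y - 5z = 15 (e.g. by elimination or Cramer's rule, determinant = 168) gives (3, -4, -2).

(3, -4, -2)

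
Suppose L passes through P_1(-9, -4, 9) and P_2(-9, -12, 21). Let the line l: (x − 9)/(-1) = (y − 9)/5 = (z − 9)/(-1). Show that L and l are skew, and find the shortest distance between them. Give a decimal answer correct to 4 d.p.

A direction vector for L is P_2 − P_1 = (0, -8, 12).
l has direction (-1, 5, -1) through (9, 9, 9).
Common perpendicular direction n = (0, -8, 12) × (-1, 5, -1) = (-52, -12, -8).
With w = (9, 9, 9) − (-9, -4, 9) = (18, 13, 0), w · n = -1092.
Since n ≠ 0 the lines are not parallel, and w · n = -1092 ≠ 0 so they do not intersect; hence they are skew.
Distance = |w · n| / |n| = |-1092| / √2912 ≈ 20.2361.

20.2361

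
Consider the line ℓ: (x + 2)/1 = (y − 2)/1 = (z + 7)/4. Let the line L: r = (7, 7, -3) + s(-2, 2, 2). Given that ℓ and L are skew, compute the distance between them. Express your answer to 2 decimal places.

ℓ has direction (1, 1, 4) through (-2, 2, -7).
Common perpendicular direction n = (1, 1, 4) × (-2, 2, 2) = (-6, -10, 4).
With w = (7, 7, -3) − (-2, 2, -7) = (9, 5, 4), w · n = -88.
Distance = |w · n| / |n| = |-88| / √152 ≈ 7.14.

7.14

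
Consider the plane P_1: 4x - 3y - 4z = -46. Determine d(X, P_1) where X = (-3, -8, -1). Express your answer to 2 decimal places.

9.68

n·X − d = (4)·(-3) + (-3)·(-8) + (-4)·(-1) − (-46) = 62; |n| = √41.
Distance = |62| / √41 = 62/√41 ≈ 9.68.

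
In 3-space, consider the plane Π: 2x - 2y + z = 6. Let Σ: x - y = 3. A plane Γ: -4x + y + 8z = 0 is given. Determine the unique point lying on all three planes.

(-1, -4, 0)

Solving the 3×3 linear system 2x - 2y + z = 6, x - y = 3, -4x + y + 8z = 0 (e.g. by elimination or Cramer's rule, determinant = -3) gives (-1, -4, 0).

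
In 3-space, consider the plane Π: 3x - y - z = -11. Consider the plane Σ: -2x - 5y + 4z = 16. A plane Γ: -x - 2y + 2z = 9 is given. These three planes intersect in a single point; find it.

(-1, 2, 6)

Solving the 3×3 linear system 3x - y - z = -11, -2x - 5y + 4z = 16, -x - 2y + 2z = 9 (e.g. by elimination or Cramer's rule, determinant = -5) gives (-1, 2, 6).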